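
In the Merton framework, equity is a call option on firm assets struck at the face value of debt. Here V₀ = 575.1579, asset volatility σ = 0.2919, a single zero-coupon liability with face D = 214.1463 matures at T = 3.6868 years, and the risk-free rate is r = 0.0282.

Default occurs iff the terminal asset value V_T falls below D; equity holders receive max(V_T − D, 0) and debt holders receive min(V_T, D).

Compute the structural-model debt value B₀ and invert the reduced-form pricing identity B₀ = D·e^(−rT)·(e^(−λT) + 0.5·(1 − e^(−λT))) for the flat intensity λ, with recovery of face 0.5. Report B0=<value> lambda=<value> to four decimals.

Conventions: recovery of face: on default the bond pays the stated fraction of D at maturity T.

B0=191.2358 lambda=0.0050

Equity is a call on the firm's assets struck at D = 214.1463:
d₁ = [ln(V₀/D) + (r + σ²/2)T] / (σ√T)
   = [ln(575.1579/214.1463) + (0.0282 + 0.5·0.2919²)·3.6868] / (0.2919·√3.6868)
   = [0.987985 + 0.261036] / 0.560478 = 2.228491
d₂ = d₁ − σ√T = 2.228491 − 0.560478 = 1.668012
N(d₁) = 0.987076,  N(d₂) = 0.952343,  e^(−rT) = 0.901254
E₀ = V₀·N(d₁) − D·e^(−rT)·N(d₂)
   = 575.1579·0.987076 − 214.1463·0.901254·0.952343 = 383.922074
B₀ = V₀ − E₀ = 575.1579 − 383.922074 = 191.235826
e^(−λT) = (B₀·e^(rT)/D − 0.5)/(1 − 0.5) = (191.2358·1.109565/214.1463 − 0.5)/0.5 = 0.98171521
λ = −ln(0.98171521)/3.6868 = 0.005005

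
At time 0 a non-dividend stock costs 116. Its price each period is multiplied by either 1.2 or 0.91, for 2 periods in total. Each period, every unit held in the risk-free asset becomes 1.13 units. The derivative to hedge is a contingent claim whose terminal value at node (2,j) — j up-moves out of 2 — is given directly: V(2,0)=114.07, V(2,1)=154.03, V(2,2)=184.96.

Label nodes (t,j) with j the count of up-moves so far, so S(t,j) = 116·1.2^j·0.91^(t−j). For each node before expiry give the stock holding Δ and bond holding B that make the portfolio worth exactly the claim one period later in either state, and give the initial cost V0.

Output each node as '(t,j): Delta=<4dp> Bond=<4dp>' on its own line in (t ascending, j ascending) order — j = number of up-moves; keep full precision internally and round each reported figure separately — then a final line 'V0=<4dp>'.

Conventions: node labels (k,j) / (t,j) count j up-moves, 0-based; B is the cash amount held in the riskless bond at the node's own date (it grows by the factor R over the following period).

(0,0): Delta=0.8710 Bond=31.7086
(1,0): Delta=1.3054 Bond=-10.0192
(1,1): Delta=0.7662 Bond=50.4193
V0=132.7450

Arbitrage-free pricing uses the up-move probability p* = (R−d)/(u−d) = 0.7586, discounting each step at R = 1.13.
At maturity the claim pays: V(2,0)=114.0700, V(2,1)=154.0300, V(2,2)=184.9600
(1,0): S=105.5600. Δ = (V_up−V_dn)/(S_up−S_dn) = (154.0300−114.0700)/(126.6720−96.0596) = 1.3054. V = [p*·154.0300 + (1−p*)·114.0700]/1.13 = 127.7739. B = V − Δ·S = -10.0192.
(1,1): S=139.2000. Δ = (V_up−V_dn)/(S_up−S_dn) = (184.9600−154.0300)/(167.0400−126.6720) = 0.7662. V = [p*·184.9600 + (1−p*)·154.0300]/1.13 = 157.0745. B = V − Δ·S = 50.4193.
(0,0): S=116.0000. Δ = (V_up−V_dn)/(S_up−S_dn) = (157.0745−127.7739)/(139.2000−105.5600) = 0.8710. V = [p*·157.0745 + (1−p*)·127.7739]/1.13 = 132.7450. B = V − Δ·S = 31.7086.
Verification: the root portfolio costs Δ(0,0)·S0 + B(0,0) = 132.7450, matching V0.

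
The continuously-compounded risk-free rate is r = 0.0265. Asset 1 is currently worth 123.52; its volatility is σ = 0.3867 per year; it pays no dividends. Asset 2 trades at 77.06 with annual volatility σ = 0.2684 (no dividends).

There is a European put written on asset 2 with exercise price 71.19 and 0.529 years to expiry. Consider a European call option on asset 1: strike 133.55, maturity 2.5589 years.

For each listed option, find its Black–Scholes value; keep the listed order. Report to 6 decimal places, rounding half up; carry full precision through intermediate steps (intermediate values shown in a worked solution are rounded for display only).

price(asset 2 put K=71.19) = 2.933022
price(asset 1 call K=133.55) = 29.524938

[asset 2 put K=71.19]
σ√T = 0.2684·√0.529 = 0.195214
d₁ = (ln(S/K) + (r+σ²/2)T) / (σ√T) = (ln(77.06/71.19) + (0.0265+0.2684²/2)·0.529) / 0.195214 = (0.079232 + 0.033073) / 0.195214 = 0.575291
d₂ = d₁ − σ√T = 0.575291 − 0.195214 = 0.380077
e^{−rT} = 0.986079
N(−d₁) = 0.282547,  N(−d₂) = 0.351944
price = K·e^{−rT}·N(−d₂) − S·N(−d₁) = 24.706116 − 21.773094 = 2.933022
[asset 1 call K=133.55]
σ√T = 0.3867·√2.5589 = 0.618587
d₁ = (ln(S/K) + (r+σ²/2)T) / (σ√T) = (ln(123.52/133.55) + (0.0265+0.3867²/2)·2.5589) / 0.618587 = (-0.078073 + 0.259136) / 0.618587 = 0.292704
d₂ = d₁ − σ√T = 0.292704 − 0.618587 = -0.325883
e^{−rT} = 0.934437
N(d₁) = 0.615126,  N(d₂) = 0.372256
price = S·N(d₁) − K·e^{−rT}·N(d₂) = 75.980343 − 46.455405 = 29.524938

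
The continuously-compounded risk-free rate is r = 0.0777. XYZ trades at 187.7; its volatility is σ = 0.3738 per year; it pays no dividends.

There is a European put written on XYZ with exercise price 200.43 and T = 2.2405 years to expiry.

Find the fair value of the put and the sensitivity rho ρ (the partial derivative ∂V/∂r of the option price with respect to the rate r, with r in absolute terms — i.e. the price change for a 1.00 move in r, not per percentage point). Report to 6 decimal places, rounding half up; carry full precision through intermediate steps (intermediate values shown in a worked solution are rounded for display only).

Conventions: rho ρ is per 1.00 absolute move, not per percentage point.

price = 30.299651
ρ = -201.571106

σ√T = 0.3738·√2.2405 = 0.559515
d₁ = (ln(S/K) + (r+σ²/2)T) / (σ√T) = (ln(187.7/200.43) + (0.0777+0.3738²/2)·2.2405) / 0.559515 = (-0.065620 + 0.330615) / 0.559515 = 0.473616
d₂ = d₁ − σ√T = 0.473616 − 0.559515 = -0.085899
e^{−rT} = 0.840224
N(−d₁) = 0.317887,  N(−d₂) = 0.534227
Put price V = K·e^{−rT}·N(−d₂) − S·N(−d₁) = 89.967019 − 59.667368 = 30.299651
ρ = −K·T·e^{−rT}·N(−d₂) = -201.571106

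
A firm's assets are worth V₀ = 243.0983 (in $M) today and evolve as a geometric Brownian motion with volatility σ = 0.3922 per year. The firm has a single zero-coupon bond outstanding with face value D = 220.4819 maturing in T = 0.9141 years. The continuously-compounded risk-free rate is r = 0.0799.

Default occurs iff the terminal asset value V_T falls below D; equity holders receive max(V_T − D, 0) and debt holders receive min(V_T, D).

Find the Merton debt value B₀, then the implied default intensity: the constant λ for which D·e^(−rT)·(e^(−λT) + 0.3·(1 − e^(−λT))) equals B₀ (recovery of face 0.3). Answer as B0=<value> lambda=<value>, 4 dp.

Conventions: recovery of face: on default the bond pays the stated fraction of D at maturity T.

With assets at 243.0983 and a single debt payment of 220.4819 at 0.9141 years:
d₁ = [ln(V₀/D) + (r + σ²/2)T] / (σ√T)
   = [ln(243.0983/220.4819) + (0.0799 + 0.5·0.3922²)·0.9141] / (0.3922·√0.9141)
   = [0.097650 + 0.143340] / 0.374977 = 0.642682
d₂ = d₁ − σ√T = 0.642682 − 0.374977 = 0.267705
N(d₁) = 0.739785,  N(d₂) = 0.605537,  e^(−rT) = 0.929567
E₀ = V₀·N(d₁) − D·e^(−rT)·N(d₂)
   = 243.0983·0.739785 − 220.4819·0.929567·0.605537 = 55.734030
B₀ = V₀ − E₀ = 243.0983 − 55.734030 = 187.364270
e^(−λT) = (B₀·e^(rT)/D − 0.3)/(1 − 0.3) = (187.3643·1.075770/220.4819 − 0.3)/0.7 = 0.87740473
λ = −ln(0.87740473)/0.9141 = 0.143077

B0=187.3643 lambda=0.1431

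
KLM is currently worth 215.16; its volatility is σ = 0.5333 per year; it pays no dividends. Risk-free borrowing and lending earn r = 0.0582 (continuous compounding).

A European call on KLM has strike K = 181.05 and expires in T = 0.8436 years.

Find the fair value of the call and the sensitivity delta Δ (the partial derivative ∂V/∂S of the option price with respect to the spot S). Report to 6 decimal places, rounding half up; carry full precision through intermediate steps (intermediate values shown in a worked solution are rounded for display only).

price = 62.563740
Δ = 0.757266

σ√T = 0.5333·√0.8436 = 0.489824
d₁ = (ln(S/K) + (r+σ²/2)T) / (σ√T) = (ln(215.16/181.05) + (0.0582+0.5333²/2)·0.8436) / 0.489824 = (0.172609 + 0.169061) / 0.489824 = 0.697536
d₂ = d₁ − σ√T = 0.697536 − 0.489824 = 0.207713
e^{−rT} = 0.952088
N(d₁) = 0.757266,  N(d₂) = 0.582273
Call price V = S·N(d₁) − K·e^{−rT}·N(d₂) = 162.933438 − 100.369698 = 62.563740
Δ = N(d₁) = 0.757266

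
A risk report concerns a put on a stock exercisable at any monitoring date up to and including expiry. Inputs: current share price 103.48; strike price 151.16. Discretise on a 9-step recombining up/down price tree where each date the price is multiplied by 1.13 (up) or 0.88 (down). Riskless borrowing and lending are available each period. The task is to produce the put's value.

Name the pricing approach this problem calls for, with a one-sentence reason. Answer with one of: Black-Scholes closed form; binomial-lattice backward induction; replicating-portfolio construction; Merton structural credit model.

framework: binomial-lattice backward induction

Key observation: the put (strike 151.16 on spot 103.48) is American-style on a 9-step discrete price model, so the early-exercise decision at every node requires stepwise backward valuation — a closed form cannot price the exercise right.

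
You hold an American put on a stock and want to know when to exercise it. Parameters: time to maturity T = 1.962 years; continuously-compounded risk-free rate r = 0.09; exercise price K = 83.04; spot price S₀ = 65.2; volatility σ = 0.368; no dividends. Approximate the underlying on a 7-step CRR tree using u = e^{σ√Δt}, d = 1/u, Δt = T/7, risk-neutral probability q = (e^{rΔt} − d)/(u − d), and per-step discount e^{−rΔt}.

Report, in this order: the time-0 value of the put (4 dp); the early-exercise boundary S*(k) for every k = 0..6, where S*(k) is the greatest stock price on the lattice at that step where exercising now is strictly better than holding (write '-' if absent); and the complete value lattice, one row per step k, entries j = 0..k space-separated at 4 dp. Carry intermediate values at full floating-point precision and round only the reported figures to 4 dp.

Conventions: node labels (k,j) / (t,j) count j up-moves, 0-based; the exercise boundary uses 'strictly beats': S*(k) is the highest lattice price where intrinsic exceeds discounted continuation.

Δt=0.28029  u=1.21510  d=0.82298  q=0.51660  discount=0.97509
step 7 (expiry): payoffs max(K−S,0) = 66.3690 58.4257 46.6978 29.3819 3.8155 0.0000 0.0000 0.0000
step 6: (k=6,j=0): S=20.2570, K−S=62.7830, hold=60.7145 ⇒ V=62.7830 exercise | (k=6,j=1): S=29.9088, K−S=53.1312, hold=51.0626 ⇒ V=53.1312 exercise | (k=6,j=2): S=44.1594, K−S=38.8806, hold=36.8120 ⇒ V=38.8806 exercise | (k=6,j=3): S=65.2000, K−S=17.8400, hold=15.7715 ⇒ V=17.8400 exercise | (k=6,j=4): S=96.2658, K−S=0.0000, hold=1.7985 ⇒ V=1.7985 continue | (k=6,j=5): S=142.1334, K−S=0.0000, hold=0.0000 ⇒ V=0.0000 continue | (k=6,j=6): S=209.8555, K−S=0.0000, hold=0.0000 ⇒ V=0.0000 continue  boundary S*=65.2000
step 5: (k=5,j=0): S=24.6143, K−S=58.4257, hold=56.3572 ⇒ V=58.4257 exercise | (k=5,j=1): S=36.3422, K−S=46.6978, hold=44.6293 ⇒ V=46.6978 exercise | (k=5,j=2): S=53.6581, K−S=29.3819, hold=27.3133 ⇒ V=29.3819 exercise | (k=5,j=3): S=79.2245, K−S=3.8155, hold=9.3150 ⇒ V=9.3150 continue | (k=5,j=4): S=116.9726, K−S=0.0000, hold=0.8477 ⇒ V=0.8477 continue | (k=5,j=5): S=172.7063, K−S=0.0000, hold=0.0000 ⇒ V=0.0000 continue  boundary S*=53.6581
step 4: (k=4,j=0): S=29.9088, K−S=53.1312, hold=51.0626 ⇒ V=53.1312 exercise | (k=4,j=1): S=44.1594, K−S=38.8806, hold=36.8120 ⇒ V=38.8806 exercise | (k=4,j=2): S=65.2000, K−S=17.8400, hold=18.5417 ⇒ V=18.5417 continue | (k=4,j=3): S=96.2658, K−S=0.0000, hold=4.8178 ⇒ V=4.8178 continue | (k=4,j=4): S=142.1334, K−S=0.0000, hold=0.3996 ⇒ V=0.3996 continue  boundary S*=44.1594
step 3: (k=3,j=0): S=36.3422, K−S=46.6978, hold=44.6293 ⇒ V=46.6978 exercise | (k=3,j=1): S=53.6581, K−S=29.3819, hold=27.6668 ⇒ V=29.3819 exercise | (k=3,j=2): S=79.2245, K−S=3.8155, hold=11.1667 ⇒ V=11.1667 continue | (k=3,j=3): S=116.9726, K−S=0.0000, hold=2.4722 ⇒ V=2.4722 continue  boundary S*=53.6581
step 2: (k=2,j=0): S=44.1594, K−S=38.8806, hold=36.8120 ⇒ V=38.8806 exercise | (k=2,j=1): S=65.2000, K−S=17.8400, hold=19.4745 ⇒ V=19.4745 continue | (k=2,j=2): S=96.2658, K−S=0.0000, hold=6.5089 ⇒ V=6.5089 continue  boundary S*=44.1594
step 1: (k=1,j=0): S=53.6581, K−S=29.3819, hold=28.1367 ⇒ V=29.3819 exercise | (k=1,j=1): S=79.2245, K−S=3.8155, hold=12.4582 ⇒ V=12.4582 continue  boundary S*=53.6581
step 0: (k=0,j=0): S=65.2000, K−S=17.8400, hold=20.1251 ⇒ V=20.1251 continue  boundary S*=-

price = 20.1251
boundary = - 53.6581 44.1594 53.6581 44.1594 53.6581 65.2000
tree:
20.1251
29.3819 12.4582
38.8806 19.4745 6.5089
46.6978 29.3819 11.1667 2.4722
53.1312 38.8806 18.5417 4.8178 0.3996
58.4257 46.6978 29.3819 9.3150 0.8477 0.0000
62.7830 53.1312 38.8806 17.8400 1.7985 0.0000 0.0000
66.3690 58.4257 46.6978 29.3819 3.8155 0.0000 0.0000 0.0000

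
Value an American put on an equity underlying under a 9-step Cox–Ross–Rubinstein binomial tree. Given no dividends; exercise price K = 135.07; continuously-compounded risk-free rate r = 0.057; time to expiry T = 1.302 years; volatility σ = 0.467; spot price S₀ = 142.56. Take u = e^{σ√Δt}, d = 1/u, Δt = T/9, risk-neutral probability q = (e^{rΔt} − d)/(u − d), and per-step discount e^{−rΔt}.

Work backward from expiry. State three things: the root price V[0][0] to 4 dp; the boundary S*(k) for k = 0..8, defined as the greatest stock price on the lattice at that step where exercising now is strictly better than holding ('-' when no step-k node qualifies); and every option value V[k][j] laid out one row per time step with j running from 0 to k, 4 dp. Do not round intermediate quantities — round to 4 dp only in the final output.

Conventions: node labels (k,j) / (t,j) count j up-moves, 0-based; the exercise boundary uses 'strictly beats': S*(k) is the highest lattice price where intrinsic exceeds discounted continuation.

params: Δt=0.14467 u=1.19438 d=0.83726 q=0.47890 e^(-rΔt)=0.99179
t_9 payoffs: 106.2477 93.9540 76.4167 51.3991 15.7106 0.0000 0.0000 0.0000 0.0000 0.0000
t_8: node(8,0) S=34.4246 payoff=100.6454 vs cont=99.5361 → 100.6454 [stop]  node(8,1) S=49.1079 payoff=85.9621 vs cont=84.8529 → 85.9621 [stop]  node(8,2) S=70.0541 payoff=65.0159 vs cont=63.9067 → 65.0159 [stop]  node(8,3) S=99.9345 payoff=35.1355 vs cont=34.0262 → 35.1355 [stop]  node(8,4) S=142.5600 payoff=0.0000 vs cont=8.1196 → 8.1196 [wait]  node(8,5) S=203.3667 payoff=0.0000 vs cont=0.0000 → 0.0000 [wait]  node(8,6) S=290.1094 payoff=0.0000 vs cont=0.0000 → 0.0000 [wait]  node(8,7) S=413.8509 payoff=0.0000 vs cont=0.0000 → 0.0000 [wait]  node(8,8) S=590.3722 payoff=0.0000 vs cont=0.0000 → 0.0000 [wait]  ⇒ S*(8)=99.9345
t_7: node(7,0) S=41.1160 payoff=93.9540 vs cont=92.8448 → 93.9540 [stop]  node(7,1) S=58.6533 payoff=76.4167 vs cont=75.3075 → 76.4167 [stop]  node(7,2) S=83.6709 payoff=51.3991 vs cont=50.2899 → 51.3991 [stop]  node(7,3) S=119.3594 payoff=15.7106 vs cont=22.0154 → 22.0154 [wait]  node(7,4) S=170.2702 payoff=0.0000 vs cont=4.1964 → 4.1964 [wait]  node(7,5) S=242.8962 payoff=0.0000 vs cont=0.0000 → 0.0000 [wait]  node(7,6) S=346.4997 payoff=0.0000 vs cont=0.0000 → 0.0000 [wait]  node(7,7) S=494.2935 payoff=0.0000 vs cont=0.0000 → 0.0000 [wait]  ⇒ S*(7)=83.6709
t_6: node(6,0) S=49.1079 payoff=85.9621 vs cont=84.8529 → 85.9621 [stop]  node(6,1) S=70.0541 payoff=65.0159 vs cont=63.9067 → 65.0159 [stop]  node(6,2) S=99.9345 payoff=35.1355 vs cont=37.0208 → 37.0208 [wait]  node(6,3) S=142.5600 payoff=0.0000 vs cont=13.3712 → 13.3712 [wait]  node(6,4) S=203.3667 payoff=0.0000 vs cont=2.1688 → 2.1688 [wait]  node(6,5) S=290.1094 payoff=0.0000 vs cont=0.0000 → 0.0000 [wait]  node(6,6) S=413.8509 payoff=0.0000 vs cont=0.0000 → 0.0000 [wait]  ⇒ S*(6)=70.0541
t_5: node(5,0) S=58.6533 payoff=76.4167 vs cont=75.3075 → 76.4167 [stop]  node(5,1) S=83.6709 payoff=51.3991 vs cont=51.1853 → 51.3991 [stop]  node(5,2) S=119.3594 payoff=15.7106 vs cont=25.4841 → 25.4841 [wait]  node(5,3) S=170.2702 payoff=0.0000 vs cont=7.9407 → 7.9407 [wait]  node(5,4) S=242.8962 payoff=0.0000 vs cont=1.1209 → 1.1209 [wait]  node(5,5) S=346.4997 payoff=0.0000 vs cont=0.0000 → 0.0000 [wait]  ⇒ S*(5)=83.6709
t_4: node(4,0) S=70.0541 payoff=65.0159 vs cont=63.9067 → 65.0159 [stop]  node(4,1) S=99.9345 payoff=35.1355 vs cont=38.6683 → 38.6683 [wait]  node(4,2) S=142.5600 payoff=0.0000 vs cont=16.9423 → 16.9423 [wait]  node(4,3) S=203.3667 payoff=0.0000 vs cont=4.6363 → 4.6363 [wait]  node(4,4) S=290.1094 payoff=0.0000 vs cont=0.5793 → 0.5793 [wait]  ⇒ S*(4)=70.0541
t_3: node(3,0) S=83.6709 payoff=51.3991 vs cont=51.9678 → 51.9678 [wait]  node(3,1) S=119.3594 payoff=15.7106 vs cont=28.0317 → 28.0317 [wait]  node(3,2) S=170.2702 payoff=0.0000 vs cont=10.9583 → 10.9583 [wait]  node(3,3) S=242.8962 payoff=0.0000 vs cont=2.6713 → 2.6713 [wait]  ⇒ S*(3)=-
t_2: node(2,0) S=99.9345 payoff=35.1355 vs cont=40.1723 → 40.1723 [wait]  node(2,1) S=142.5600 payoff=0.0000 vs cont=19.6923 → 19.6923 [wait]  node(2,2) S=203.3667 payoff=0.0000 vs cont=6.9323 → 6.9323 [wait]  ⇒ S*(2)=-
t_1: node(1,0) S=119.3594 payoff=15.7106 vs cont=30.1151 → 30.1151 [wait]  node(1,1) S=170.2702 payoff=0.0000 vs cont=13.4700 → 13.4700 [wait]  ⇒ S*(1)=-
t_0: node(0,0) S=142.5600 payoff=0.0000 vs cont=21.9620 → 21.9620 [wait]  ⇒ S*(0)=-

price = 21.9620
boundary = - - - - 70.0541 83.6709 70.0541 83.6709 99.9345
tree:
21.9620
30.1151 13.4700
40.1723 19.6923 6.9323
51.9678 28.0317 10.9583 2.6713
65.0159 38.6683 16.9423 4.6363 0.5793
76.4167 51.3991 25.4841 7.9407 1.1209 0.0000
85.9621 65.0159 37.0208 13.3712 2.1688 0.0000 0.0000
93.9540 76.4167 51.3991 22.0154 4.1964 0.0000 0.0000 0.0000
100.6454 85.9621 65.0159 35.1355 8.1196 0.0000 0.0000 0.0000 0.0000
106.2477 93.9540 76.4167 51.3991 15.7106 0.0000 0.0000 0.0000 0.0000 0.0000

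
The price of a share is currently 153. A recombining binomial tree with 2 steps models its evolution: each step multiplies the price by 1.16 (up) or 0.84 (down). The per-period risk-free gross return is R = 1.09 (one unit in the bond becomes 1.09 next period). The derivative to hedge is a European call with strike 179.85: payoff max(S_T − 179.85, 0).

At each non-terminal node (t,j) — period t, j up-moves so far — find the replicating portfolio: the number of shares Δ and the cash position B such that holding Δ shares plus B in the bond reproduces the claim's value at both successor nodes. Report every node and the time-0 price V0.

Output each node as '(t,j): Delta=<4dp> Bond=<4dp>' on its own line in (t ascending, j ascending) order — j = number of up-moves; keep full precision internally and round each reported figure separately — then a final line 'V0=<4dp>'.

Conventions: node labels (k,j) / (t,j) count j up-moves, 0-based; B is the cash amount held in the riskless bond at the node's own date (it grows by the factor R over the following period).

(0,0): Delta=0.3810 Bond=-44.9249
(1,0): Delta=0.0000 Bond=0.0000
(1,1): Delta=0.4583 Bond=-62.6792
V0=13.3705

No-arbitrage ⇒ martingale measure with p* = (R−d)/(u−d) = 0.7813.
Terminal payoffs: V(2,0)=0.0000, V(2,1)=0.0000, V(2,2)=26.0268
Node (1,0) S=128.5200: V=(p*·0.0000+(1−p*)·0.0000)/1.09=0.0000; Δ=(0.0000−0.0000)/(149.0832−107.9568)=0.0000; B=V−Δ·S=0.0000
Node (1,1) S=177.4800: V=(p*·26.0268+(1−p*)·0.0000)/1.09=18.6545; Δ=(26.0268−0.0000)/(205.8768−149.0832)=0.4583; B=V−Δ·S=-62.6792
Node (0,0) S=153.0000: V=(p*·18.6545+(1−p*)·0.0000)/1.09=13.3705; Δ=(18.6545−0.0000)/(177.4800−128.5200)=0.3810; B=V−Δ·S=-44.9249
Check: Δ(0,0)·S0 + B(0,0) = 13.3705 = V0.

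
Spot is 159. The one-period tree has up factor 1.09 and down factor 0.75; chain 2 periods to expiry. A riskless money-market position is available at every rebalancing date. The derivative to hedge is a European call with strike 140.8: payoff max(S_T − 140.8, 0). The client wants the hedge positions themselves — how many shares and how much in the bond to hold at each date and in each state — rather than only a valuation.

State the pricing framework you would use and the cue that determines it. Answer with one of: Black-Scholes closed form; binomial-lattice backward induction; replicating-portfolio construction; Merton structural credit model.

Key observation: a price alone would not answer the question — the per-node share/bond construction on the spot-159, 1.09/0.75 tree is required, and only the replicating-portfolio method yields it.

framework: replicating-portfolio construction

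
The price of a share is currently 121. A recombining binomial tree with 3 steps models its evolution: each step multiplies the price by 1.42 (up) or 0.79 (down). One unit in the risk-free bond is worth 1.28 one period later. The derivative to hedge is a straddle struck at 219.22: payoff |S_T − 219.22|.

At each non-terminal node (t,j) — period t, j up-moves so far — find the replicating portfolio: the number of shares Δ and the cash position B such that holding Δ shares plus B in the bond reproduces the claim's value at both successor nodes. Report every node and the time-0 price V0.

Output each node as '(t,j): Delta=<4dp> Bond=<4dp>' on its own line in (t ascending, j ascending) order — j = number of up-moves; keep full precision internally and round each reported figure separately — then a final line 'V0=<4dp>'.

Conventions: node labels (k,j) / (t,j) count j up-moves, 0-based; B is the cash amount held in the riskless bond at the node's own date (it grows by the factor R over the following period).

(0,0): Delta=0.2326 Bond=12.4843
(1,0): Delta=-1.0000 Bond=133.8013
(1,1): Delta=0.4285 Bond=-17.6833
(2,0): Delta=-1.0000 Bond=171.2656
(2,1): Delta=-1.0000 Bond=171.2656
(2,2): Delta=0.6556 Bond=-78.0347
V0=40.6253

The replicating-portfolio and risk-neutral prices coincide; use p* = (1.28−0.79)/(1.42−0.79) = 0.7778 for the latter.
Payoffs at expiry: V(3,0)=159.5623, V(3,1)=111.9871, V(3,2)=26.4723, V(3,3)=127.2378
  t=2,j=0: stock 75.5161 → up 107.2329 (V=111.9871), down 59.6577 (V=159.5623). Price 95.7495; hedge Δ=-1.0000, bond B=171.2656.
  t=2,j=1: stock 135.7378 → up 192.7477 (V=26.4723), down 107.2329 (V=111.9871). Price 35.5278; hedge Δ=-1.0000, bond B=171.2656.
  t=2,j=2: stock 243.9844 → up 346.4578 (V=127.2378), down 192.7477 (V=26.4723). Price 81.9106; hedge Δ=0.6556, bond B=-78.0347.
  t=1,j=0: stock 95.5900 → up 135.7378 (V=35.5278), down 75.5161 (V=95.7495). Price 38.2113; hedge Δ=-1.0000, bond B=133.8013.
  t=1,j=1: stock 171.8200 → up 243.9844 (V=81.9106), down 135.7378 (V=35.5278). Price 55.9401; hedge Δ=0.4285, bond B=-17.6833.
  t=0,j=0: stock 121.0000 → up 171.8200 (V=55.9401), down 95.5900 (V=38.2113). Price 40.6253; hedge Δ=0.2326, bond B=12.4843.
Sanity check at the root: Δ(0,0)·S0 + B(0,0) reproduces V0 = 40.6253.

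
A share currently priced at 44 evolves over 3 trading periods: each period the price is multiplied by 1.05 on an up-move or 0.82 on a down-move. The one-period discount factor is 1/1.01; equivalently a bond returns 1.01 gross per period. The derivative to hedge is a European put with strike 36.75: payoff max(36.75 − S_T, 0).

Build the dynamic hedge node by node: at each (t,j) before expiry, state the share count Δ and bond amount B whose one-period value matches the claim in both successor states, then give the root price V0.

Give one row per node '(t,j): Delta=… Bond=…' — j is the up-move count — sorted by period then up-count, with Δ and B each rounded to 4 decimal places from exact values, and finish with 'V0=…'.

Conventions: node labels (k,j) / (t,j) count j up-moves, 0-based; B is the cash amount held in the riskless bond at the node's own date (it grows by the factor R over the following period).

(0,0): Delta=-0.1782 Bond=8.3169
(1,0): Delta=-0.7015 Bond=27.2830
(1,1): Delta=-0.0921 Bond=4.4248
(2,0): Delta=-1.0000 Bond=36.3861
(2,1): Delta=-0.6525 Bond=25.6968
(2,2): Delta=0.0000 Bond=0.0000
V0=0.4774

Risk-neutral probability p* = (R−d)/(u−d) = (1.01−0.82)/(1.05−0.82) = 0.8261.
Terminal payoffs: V(3,0)=12.4898, V(3,1)=5.6851, V(3,2)=0.0000, V(3,3)=0.0000
Node (2,0) S=29.5856: V=(p*·5.6851+(1−p*)·12.4898)/1.01=6.8005; Δ=(5.6851−12.4898)/(31.0649−24.2602)=-1.0000; B=V−Δ·S=36.3861
Node (2,1) S=37.8840: V=(p*·0.0000+(1−p*)·5.6851)/1.01=0.9789; Δ=(0.0000−5.6851)/(39.7782−31.0649)=-0.6525; B=V−Δ·S=25.6968
Node (2,2) S=48.5100: V=(p*·0.0000+(1−p*)·0.0000)/1.01=0.0000; Δ=(0.0000−0.0000)/(50.9355−39.7782)=0.0000; B=V−Δ·S=0.0000
Node (1,0) S=36.0800: V=(p*·0.9789+(1−p*)·6.8005)/1.01=1.9717; Δ=(0.9789−6.8005)/(37.8840−29.5856)=-0.7015; B=V−Δ·S=27.2830
Node (1,1) S=46.2000: V=(p*·0.0000+(1−p*)·0.9789)/1.01=0.1686; Δ=(0.0000−0.9789)/(48.5100−37.8840)=-0.0921; B=V−Δ·S=4.4248
Node (0,0) S=44.0000: V=(p*·0.1686+(1−p*)·1.9717)/1.01=0.4774; Δ=(0.1686−1.9717)/(46.2000−36.0800)=-0.1782; B=V−Δ·S=8.3169
As a check, the time-0 holding Δ(0,0)·S0 + B(0,0) comes to 0.4774 — exactly V0.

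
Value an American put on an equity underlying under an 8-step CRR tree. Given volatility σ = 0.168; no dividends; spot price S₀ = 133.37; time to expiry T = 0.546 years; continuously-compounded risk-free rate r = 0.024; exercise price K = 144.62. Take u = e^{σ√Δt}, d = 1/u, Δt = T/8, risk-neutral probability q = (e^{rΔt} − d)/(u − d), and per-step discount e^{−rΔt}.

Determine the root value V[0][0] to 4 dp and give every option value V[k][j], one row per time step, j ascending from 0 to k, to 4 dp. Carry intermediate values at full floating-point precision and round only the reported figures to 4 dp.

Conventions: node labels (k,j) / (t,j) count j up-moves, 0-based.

params: Δt=0.06825 u=1.04487 d=0.95706 q=0.50770 e^(-rΔt)=0.99836
t_8 payoffs: 50.7406 42.1274 32.7241 22.4580 11.2500 0.0000 0.0000 0.0000 0.0000
k=7: node(7,0) S=98.0915 payoff=46.5285 vs cont=46.2918 → 46.5285 [stop]  node(7,1) S=107.0911 payoff=37.5289 vs cont=37.2922 → 37.5289 [stop]  node(7,2) S=116.9164 payoff=27.7036 vs cont=27.4670 → 27.7036 [stop]  node(7,3) S=127.6431 payoff=16.9769 vs cont=16.7403 → 16.9769 [stop]  node(7,4) S=139.3539 payoff=5.2661 vs cont=5.5293 → 5.5293 [wait]  node(7,5) S=152.1392 payoff=0.0000 vs cont=0.0000 → 0.0000 [wait]  node(7,6) S=166.0975 payoff=0.0000 vs cont=0.0000 → 0.0000 [wait]  node(7,7) S=181.3364 payoff=0.0000 vs cont=0.0000 → 0.0000 [wait]
k=6: node(6,0) S=102.4926 payoff=42.1274 vs cont=41.8907 → 42.1274 [stop]  node(6,1) S=111.8959 payoff=32.7241 vs cont=32.4874 → 32.7241 [stop]  node(6,2) S=122.1620 payoff=22.4580 vs cont=22.2213 → 22.4580 [stop]  node(6,3) S=133.3700 payoff=11.2500 vs cont=11.1467 → 11.2500 [stop]  node(6,4) S=145.6063 payoff=0.0000 vs cont=2.7176 → 2.7176 [wait]  node(6,5) S=158.9652 payoff=0.0000 vs cont=0.0000 → 0.0000 [wait]  node(6,6) S=173.5497 payoff=0.0000 vs cont=0.0000 → 0.0000 [wait]
k=5: node(5,0) S=107.0911 payoff=37.5289 vs cont=37.2922 → 37.5289 [stop]  node(5,1) S=116.9164 payoff=27.7036 vs cont=27.4670 → 27.7036 [stop]  node(5,2) S=127.6431 payoff=16.9769 vs cont=16.7403 → 16.9769 [stop]  node(5,3) S=139.3539 payoff=5.2661 vs cont=6.9068 → 6.9068 [wait]  node(5,4) S=152.1392 payoff=0.0000 vs cont=1.3357 → 1.3357 [wait]  node(5,5) S=166.0975 payoff=0.0000 vs cont=0.0000 → 0.0000 [wait]
k=4: node(4,0) S=111.8959 payoff=32.7241 vs cont=32.4874 → 32.7241 [stop]  node(4,1) S=122.1620 payoff=22.4580 vs cont=22.2213 → 22.4580 [stop]  node(4,2) S=133.3700 payoff=11.2500 vs cont=11.8449 → 11.8449 [wait]  node(4,3) S=145.6063 payoff=0.0000 vs cont=4.0717 → 4.0717 [wait]  node(4,4) S=158.9652 payoff=0.0000 vs cont=0.6565 → 0.6565 [wait]
k=3: node(3,0) S=116.9164 payoff=27.7036 vs cont=27.4670 → 27.7036 [stop]  node(3,1) S=127.6431 payoff=16.9769 vs cont=17.0418 → 17.0418 [wait]  node(3,2) S=139.3539 payoff=5.2661 vs cont=7.8855 → 7.8855 [wait]  node(3,3) S=152.1392 payoff=0.0000 vs cont=2.3340 → 2.3340 [wait]
k=2: node(2,0) S=122.1620 payoff=22.4580 vs cont=22.2542 → 22.4580 [stop]  node(2,1) S=133.3700 payoff=11.2500 vs cont=12.3729 → 12.3729 [wait]  node(2,2) S=145.6063 payoff=0.0000 vs cont=5.0587 → 5.0587 [wait]
k=1: node(1,0) S=127.6431 payoff=16.9769 vs cont=17.3094 → 17.3094 [wait]  node(1,1) S=139.3539 payoff=5.2661 vs cont=8.6453 → 8.6453 [wait]
k=0: node(0,0) S=133.3700 payoff=11.2500 vs cont=12.8895 → 12.8895 [wait]

price = 12.8895
tree:
12.8895
17.3094 8.6453
22.4580 12.3729 5.0587
27.7036 17.0418 7.8855 2.3340
32.7241 22.4580 11.8449 4.0717 0.6565
37.5289 27.7036 16.9769 6.9068 1.3357 0.0000
42.1274 32.7241 22.4580 11.2500 2.7176 0.0000 0.0000
46.5285 37.5289 27.7036 16.9769 5.5293 0.0000 0.0000 0.0000
50.7406 42.1274 32.7241 22.4580 11.2500 0.0000 0.0000 0.0000 0.0000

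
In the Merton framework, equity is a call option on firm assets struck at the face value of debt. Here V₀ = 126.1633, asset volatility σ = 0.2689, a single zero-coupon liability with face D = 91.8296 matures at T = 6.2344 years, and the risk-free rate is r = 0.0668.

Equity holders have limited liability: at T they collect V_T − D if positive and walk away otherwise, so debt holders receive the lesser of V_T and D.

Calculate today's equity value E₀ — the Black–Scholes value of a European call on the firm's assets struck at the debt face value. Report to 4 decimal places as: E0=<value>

Equity is a call on the firm's assets struck at D = 91.8296:
d₁ = [ln(V₀/D) + (r + σ²/2)T] / (σ√T)
   = [ln(126.1633/91.8296) + (0.0668 + 0.5·0.2689²)·6.2344] / (0.2689·√6.2344)
   = [0.317642 + 0.641854] / 0.671411 = 1.429076
d₂ = d₁ − σ√T = 1.429076 − 0.671411 = 0.757665
N(d₁) = 0.923509,  N(d₂) = 0.775674,  e^(−rT) = 0.659378
E₀ = V₀·N(d₁) − D·e^(−rT)·N(d₂)
   = 126.1633·0.923509 − 91.8296·0.659378·0.775674 = 69.545493

E0=69.5455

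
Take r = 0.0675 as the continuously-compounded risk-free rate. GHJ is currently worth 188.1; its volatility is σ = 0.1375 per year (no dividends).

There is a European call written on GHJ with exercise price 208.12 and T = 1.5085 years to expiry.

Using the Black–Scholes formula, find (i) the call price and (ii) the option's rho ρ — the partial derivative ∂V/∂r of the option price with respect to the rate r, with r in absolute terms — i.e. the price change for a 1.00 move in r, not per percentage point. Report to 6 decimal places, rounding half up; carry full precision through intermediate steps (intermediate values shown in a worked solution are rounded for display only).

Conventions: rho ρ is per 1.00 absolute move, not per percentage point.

σ√T = 0.1375·√1.5085 = 0.168879
d₁ = (ln(S/K) + (r+σ²/2)T) / (σ√T) = (ln(188.1/208.12) + (0.0675+0.1375²/2)·1.5085) / 0.168879 = (-0.101141 + 0.116084) / 0.168879 = 0.088482
d₂ = d₁ − σ√T = 0.088482 − 0.168879 = -0.080397
e^{−rT} = 0.903189
N(d₁) = 0.535253,  N(d₂) = 0.467961
Call price V = S·N(d₁) − K·e^{−rT}·N(d₂) = 100.681105 − 87.963335 = 12.717770
ρ = K·T·e^{−rT}·N(d₂) = 132.692691

price = 12.717770
ρ = 132.692691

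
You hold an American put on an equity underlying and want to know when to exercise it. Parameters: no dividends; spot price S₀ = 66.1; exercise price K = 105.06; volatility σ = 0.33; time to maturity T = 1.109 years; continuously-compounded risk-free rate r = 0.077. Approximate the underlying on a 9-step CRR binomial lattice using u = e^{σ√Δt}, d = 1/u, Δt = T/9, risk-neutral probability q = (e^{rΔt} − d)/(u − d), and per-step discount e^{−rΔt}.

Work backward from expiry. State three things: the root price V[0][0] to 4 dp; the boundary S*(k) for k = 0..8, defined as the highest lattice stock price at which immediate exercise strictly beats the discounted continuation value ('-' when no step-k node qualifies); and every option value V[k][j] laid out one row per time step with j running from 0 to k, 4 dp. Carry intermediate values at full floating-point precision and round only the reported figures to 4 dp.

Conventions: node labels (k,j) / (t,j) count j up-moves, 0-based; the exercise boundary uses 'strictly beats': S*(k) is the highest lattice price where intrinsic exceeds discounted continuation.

price = 38.9600
boundary = 66.1000 74.2181 66.1000 74.2181 66.1000 74.2181 83.3333 74.2181 83.3333
tree:
38.9600
46.1902 30.8419
52.6295 38.9600 22.7320
58.3645 46.1902 30.8419 15.4295
63.4721 52.6295 38.9600 22.2378 9.2310
68.0211 58.3645 46.1902 30.8419 14.4552 4.4261
72.0725 63.4721 52.6295 38.9600 21.7267 7.7972 1.2970
75.6807 68.0211 58.3645 46.1902 30.8419 13.3170 2.6839 0.0000
78.8943 72.0725 63.4721 52.6295 38.9600 21.7267 5.5537 0.0000 0.0000
81.7564 75.6807 68.0211 58.3645 46.1902 30.8419 11.4920 0.0000 0.0000 0.0000

Δt=0.12322  u=1.12282  d=0.89062  q=0.51213  discount=0.99056
step 9 (expiry): payoffs max(K−S,0) = 81.7564 75.6807 68.0211 58.3645 46.1902 30.8419 11.4920 0.0000 0.0000 0.0000
step 8: (k=8,j=0): S=26.1657, K−S=78.8943, hold=77.9022 ⇒ V=78.8943 exercise | (k=8,j=1): S=32.9875, K−S=72.0725, hold=71.0804 ⇒ V=72.0725 exercise | (k=8,j=2): S=41.5879, K−S=63.4721, hold=62.4800 ⇒ V=63.4721 exercise | (k=8,j=3): S=52.4305, K−S=52.6295, hold=51.6374 ⇒ V=52.6295 exercise | (k=8,j=4): S=66.1000, K−S=38.9600, hold=37.9679 ⇒ V=38.9600 exercise | (k=8,j=5): S=83.3333, K−S=21.7267, hold=20.7346 ⇒ V=21.7267 exercise | (k=8,j=6): S=105.0597, K−S=0.0003, hold=5.5537 ⇒ V=5.5537 continue | (k=8,j=7): S=132.4504, K−S=0.0000, hold=0.0000 ⇒ V=0.0000 continue | (k=8,j=8): S=166.9824, K−S=0.0000, hold=0.0000 ⇒ V=0.0000 continue  boundary S*=83.3333
step 7: (k=7,j=0): S=29.3793, K−S=75.6807, hold=74.6886 ⇒ V=75.6807 exercise | (k=7,j=1): S=37.0389, K−S=68.0211, hold=67.0290 ⇒ V=68.0211 exercise | (k=7,j=2): S=46.6955, K−S=58.3645, hold=57.3723 ⇒ V=58.3645 exercise | (k=7,j=3): S=58.8698, K−S=46.1902, hold=45.1981 ⇒ V=46.1902 exercise | (k=7,j=4): S=74.2181, K−S=30.8419, hold=29.8497 ⇒ V=30.8419 exercise | (k=7,j=5): S=93.5680, K−S=11.4920, hold=13.3170 ⇒ V=13.3170 continue | (k=7,j=6): S=117.9627, K−S=0.0000, hold=2.6839 ⇒ V=2.6839 continue | (k=7,j=7): S=148.7175, K−S=0.0000, hold=0.0000 ⇒ V=0.0000 continue  boundary S*=74.2181
step 6: (k=6,j=0): S=32.9875, K−S=72.0725, hold=71.0804 ⇒ V=72.0725 exercise | (k=6,j=1): S=41.5879, K−S=63.4721, hold=62.4800 ⇒ V=63.4721 exercise | (k=6,j=2): S=52.4305, K−S=52.6295, hold=51.6374 ⇒ V=52.6295 exercise | (k=6,j=3): S=66.1000, K−S=38.9600, hold=37.9679 ⇒ V=38.9600 exercise | (k=6,j=4): S=83.3333, K−S=21.7267, hold=21.6604 ⇒ V=21.7267 exercise | (k=6,j=5): S=105.0597, K−S=0.0003, hold=7.7972 ⇒ V=7.7972 continue | (k=6,j=6): S=132.4504, K−S=0.0000, hold=1.2970 ⇒ V=1.2970 continue  boundary S*=83.3333
step 5: (k=5,j=0): S=37.0389, K−S=68.0211, hold=67.0290 ⇒ V=68.0211 exercise | (k=5,j=1): S=46.6955, K−S=58.3645, hold=57.3723 ⇒ V=58.3645 exercise | (k=5,j=2): S=58.8698, K−S=46.1902, hold=45.1981 ⇒ V=46.1902 exercise | (k=5,j=3): S=74.2181, K−S=30.8419, hold=29.8497 ⇒ V=30.8419 exercise | (k=5,j=4): S=93.5680, K−S=11.4920, hold=14.4552 ⇒ V=14.4552 continue | (k=5,j=5): S=117.9627, K−S=0.0000, hold=4.4261 ⇒ V=4.4261 continue  boundary S*=74.2181
step 4: (k=4,j=0): S=41.5879, K−S=63.4721, hold=62.4800 ⇒ V=63.4721 exercise | (k=4,j=1): S=52.4305, K−S=52.6295, hold=51.6374 ⇒ V=52.6295 exercise | (k=4,j=2): S=66.1000, K−S=38.9600, hold=37.9679 ⇒ V=38.9600 exercise | (k=4,j=3): S=83.3333, K−S=21.7267, hold=22.2378 ⇒ V=22.2378 continue | (k=4,j=4): S=105.0597, K−S=0.0003, hold=9.2310 ⇒ V=9.2310 continue  boundary S*=66.1000
step 3: (k=3,j=0): S=46.6955, K−S=58.3645, hold=57.3723 ⇒ V=58.3645 exercise | (k=3,j=1): S=58.8698, K−S=46.1902, hold=45.1981 ⇒ V=46.1902 exercise | (k=3,j=2): S=74.2181, K−S=30.8419, hold=30.1090 ⇒ V=30.8419 exercise | (k=3,j=3): S=93.5680, K−S=11.4920, hold=15.4295 ⇒ V=15.4295 continue  boundary S*=74.2181
step 2: (k=2,j=0): S=52.4305, K−S=52.6295, hold=51.6374 ⇒ V=52.6295 exercise | (k=2,j=1): S=66.1000, K−S=38.9600, hold=37.9679 ⇒ V=38.9600 exercise | (k=2,j=2): S=83.3333, K−S=21.7267, hold=22.7320 ⇒ V=22.7320 continue  boundary S*=66.1000
step 1: (k=1,j=0): S=58.8698, K−S=46.1902, hold=45.1981 ⇒ V=46.1902 exercise | (k=1,j=1): S=74.2181, K−S=30.8419, hold=30.3598 ⇒ V=30.8419 exercise  boundary S*=74.2181
step 0: (k=0,j=0): S=66.1000, K−S=38.9600, hold=37.9679 ⇒ V=38.9600 exercise  boundary S*=66.1000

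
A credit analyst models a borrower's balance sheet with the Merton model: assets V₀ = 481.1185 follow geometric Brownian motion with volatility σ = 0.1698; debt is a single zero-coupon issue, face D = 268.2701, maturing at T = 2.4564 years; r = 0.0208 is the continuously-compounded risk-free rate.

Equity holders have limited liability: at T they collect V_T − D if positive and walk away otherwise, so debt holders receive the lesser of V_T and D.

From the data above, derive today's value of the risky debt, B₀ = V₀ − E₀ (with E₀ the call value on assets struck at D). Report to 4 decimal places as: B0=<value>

Apply the equity-as-call identities (strike 268.2701, horizon 2.4564 years):
d₁ = [ln(V₀/D) + (r + σ²/2)T] / (σ√T)
   = [ln(481.1185/268.2701) + (0.0208 + 0.5·0.1698²)·2.4564] / (0.1698·√2.4564)
   = [0.584119 + 0.086505] / 0.266126 = 2.519949
d₂ = d₁ − σ√T = 2.519949 − 0.266126 = 2.253823
N(d₁) = 0.994131,  N(d₂) = 0.987896,  e^(−rT) = 0.950190
E₀ = V₀·N(d₁) − D·e^(−rT)·N(d₂)
   = 481.1185·0.994131 − 268.2701·0.950190·0.987896 = 226.472709
B₀ = V₀ − E₀ = 481.1185 − 226.472709 = 254.645791

B0=254.6458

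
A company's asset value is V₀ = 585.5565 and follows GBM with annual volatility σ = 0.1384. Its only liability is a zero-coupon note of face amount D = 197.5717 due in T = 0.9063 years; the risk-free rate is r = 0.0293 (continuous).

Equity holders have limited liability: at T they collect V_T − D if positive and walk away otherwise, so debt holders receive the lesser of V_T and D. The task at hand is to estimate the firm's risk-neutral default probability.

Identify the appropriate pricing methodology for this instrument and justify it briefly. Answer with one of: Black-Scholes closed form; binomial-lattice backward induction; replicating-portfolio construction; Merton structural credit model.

framework: Merton structural credit model

Key observation: with the firm-asset dynamics (V₀ = 585.5565) and a single zero-coupon liability of face 197.5717 given, debt value, spread, and default probability all derive from the option view of the balance sheet.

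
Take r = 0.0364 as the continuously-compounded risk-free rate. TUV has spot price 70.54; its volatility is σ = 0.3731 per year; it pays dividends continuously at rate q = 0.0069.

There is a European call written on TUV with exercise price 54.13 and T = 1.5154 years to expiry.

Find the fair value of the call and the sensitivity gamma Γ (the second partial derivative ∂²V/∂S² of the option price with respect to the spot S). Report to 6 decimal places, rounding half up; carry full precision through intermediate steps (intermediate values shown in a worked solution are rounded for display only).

price = 22.622259
Γ = 0.008102

σ√T = 0.3731·√1.5154 = 0.459292
d₁ = (ln(S/K) + (r−q+σ²/2)T) / (σ√T) = (ln(70.54/54.13) + (0.0364−0.0069+0.3731²/2)·1.5154) / 0.459292 = (0.264791 + 0.150179) / 0.459292 = 0.903500
d₂ = d₁ − σ√T = 0.903500 − 0.459292 = 0.444208
e^{−rT} = 0.946333
e^{−qT} = 0.989598
N(d₁) = 0.816870,  N(d₂) = 0.671554
Call price V = S·e^{−qT}·N(d₁) − K·e^{−rT}·N(d₂) = 57.022614 − 34.400355 = 22.622259
φ(d₁) = (1/√(2π))·e^{−d₁²/2} = 0.265247
Γ = e^{−qT}·φ(d₁) / (S·σ·√T) = 0.008102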